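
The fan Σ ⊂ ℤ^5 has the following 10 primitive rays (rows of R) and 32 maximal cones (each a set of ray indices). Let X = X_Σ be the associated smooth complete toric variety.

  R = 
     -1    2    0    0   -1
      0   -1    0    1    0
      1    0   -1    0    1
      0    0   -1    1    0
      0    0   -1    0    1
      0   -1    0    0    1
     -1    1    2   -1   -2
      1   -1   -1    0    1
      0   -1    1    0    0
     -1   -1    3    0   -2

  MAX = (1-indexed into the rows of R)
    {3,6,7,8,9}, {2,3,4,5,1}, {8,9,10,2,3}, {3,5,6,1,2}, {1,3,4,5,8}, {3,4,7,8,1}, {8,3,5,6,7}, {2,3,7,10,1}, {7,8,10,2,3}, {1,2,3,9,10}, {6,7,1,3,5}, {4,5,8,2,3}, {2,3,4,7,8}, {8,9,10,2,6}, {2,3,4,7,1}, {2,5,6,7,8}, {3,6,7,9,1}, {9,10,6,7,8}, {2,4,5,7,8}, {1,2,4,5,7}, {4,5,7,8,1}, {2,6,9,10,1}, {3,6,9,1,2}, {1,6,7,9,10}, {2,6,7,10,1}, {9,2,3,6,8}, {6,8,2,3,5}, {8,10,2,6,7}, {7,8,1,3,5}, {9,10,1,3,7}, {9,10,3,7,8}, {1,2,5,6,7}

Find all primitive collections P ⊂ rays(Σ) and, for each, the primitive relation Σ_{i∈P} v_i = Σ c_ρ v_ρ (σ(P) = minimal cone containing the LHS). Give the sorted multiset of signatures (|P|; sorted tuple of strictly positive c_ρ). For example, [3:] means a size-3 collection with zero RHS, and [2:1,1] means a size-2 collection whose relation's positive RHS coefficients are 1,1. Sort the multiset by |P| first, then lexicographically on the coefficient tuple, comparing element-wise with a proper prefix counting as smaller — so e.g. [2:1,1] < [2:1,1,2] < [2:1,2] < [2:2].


Primitive collections (14):

  P = {4,9}:  v_{4} + v_{9} = v_{2} — sig = [2:1]
  P = {5,9}:  v_{5} + v_{9} = v_{6} — sig = [2:1]
  P = {4,6}:  v_{4} + v_{6} = v_{2} + v_{5} — sig = [2:1,1]
  P = {5,10}:  v_{5} + v_{10} = v_{2} + v_{6} + v_{7} — sig = [2:1,1,1]
  P = {4,10}:  v_{4} + v_{10} = 2·v_{2} + v_{7} — sig = [2:1,2]
  P = {1,8,9}:  v_{1} + v_{8} + v_{9} = 0 — sig = [3:]
  P = {1,2,8}:  v_{1} + v_{2} + v_{8} = v_{4} — sig = [3:1]
  P = {1,6,8}:  v_{1} + v_{6} + v_{8} = v_{5} — sig = [3:1]
  P = {2,7,9}:  v_{2} + v_{7} + v_{9} = v_{10} — sig = [3:1]
  P = {1,8,10}:  v_{1} + v_{8} + v_{10} = v_{2} + v_{7} — sig = [3:1,1]
  P = {3,6,10}:  v_{3} + v_{6} + v_{10} = 2·v_{9} — sig = [3:2]
  P = {2,3,5,7}:  v_{2} + v_{3} + v_{5} + v_{7} = 0 — sig = [4:]
  P = {2,3,6,7}:  v_{2} + v_{3} + v_{6} + v_{7} = v_{9} — sig = [4:1]
  P = {3,4,5,7}:  v_{3} + v_{4} + v_{5} + v_{7} = v_{1} + v_{8} — sig = [4:1,1]

so the primitive-relation signature multiset is
[[2:1], [2:1], [2:1,1], [2:1,1,1], [2:1,2], [3:], [3:1], [3:1], [3:1], [3:1,1], [3:2], [4:], [4:1], [4:1,1]]


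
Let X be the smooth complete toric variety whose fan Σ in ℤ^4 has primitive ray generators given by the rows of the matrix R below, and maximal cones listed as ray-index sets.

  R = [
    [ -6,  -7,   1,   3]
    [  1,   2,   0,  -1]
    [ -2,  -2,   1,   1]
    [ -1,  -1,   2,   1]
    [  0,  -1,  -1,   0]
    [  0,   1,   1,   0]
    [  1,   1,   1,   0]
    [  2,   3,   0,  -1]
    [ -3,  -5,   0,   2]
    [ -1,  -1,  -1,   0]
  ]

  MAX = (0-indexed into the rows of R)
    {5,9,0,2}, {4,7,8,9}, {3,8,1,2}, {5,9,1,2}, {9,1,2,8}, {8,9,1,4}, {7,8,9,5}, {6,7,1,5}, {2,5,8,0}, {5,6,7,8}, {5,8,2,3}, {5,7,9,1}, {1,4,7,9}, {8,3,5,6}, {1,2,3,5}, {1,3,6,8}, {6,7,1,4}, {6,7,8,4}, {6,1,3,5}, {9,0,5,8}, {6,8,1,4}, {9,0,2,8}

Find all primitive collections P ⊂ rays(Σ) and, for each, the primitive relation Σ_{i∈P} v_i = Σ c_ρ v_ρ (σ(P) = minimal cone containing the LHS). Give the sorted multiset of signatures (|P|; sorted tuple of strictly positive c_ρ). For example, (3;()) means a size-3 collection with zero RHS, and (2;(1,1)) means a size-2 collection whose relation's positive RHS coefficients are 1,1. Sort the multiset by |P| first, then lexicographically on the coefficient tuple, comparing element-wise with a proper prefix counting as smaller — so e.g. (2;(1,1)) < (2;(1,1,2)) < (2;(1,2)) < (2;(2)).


Primitive collections (16):

  • {4,5}:  v_{4} + v_{5} = 0 ; sig = (2;())
  • {6,9}:  v_{6} + v_{9} = 0 ; sig = (2;())
  • {2,6}:  v_{2} + v_{6} = v_{3} ; sig = (2;(1))
  • {2,7}:  v_{2} + v_{7} = v_{5} ; sig = (2;(1))
  • {3,9}:  v_{3} + v_{9} = v_{2} ; sig = (2;(1))
  • {2,4}:  v_{2} + v_{4} = v_{1} + v_{8} ; sig = (2;(1,1))
  • {3,7}:  v_{3} + v_{7} = v_{5} + v_{6} ; sig = (2;(1,1))
  • {0,4}:  v_{0} + v_{4} = v_{2} + v_{8} + v_{9} ; sig = (2;(1,1,1))
  • {0,6}:  v_{0} + v_{6} = v_{2} + v_{5} + v_{8} ; sig = (2;(1,1,1))
  • {3,4}:  v_{3} + v_{4} = v_{1} + v_{6} + v_{8} ; sig = (2;(1,1,1))
  • {0,3}:  v_{0} + v_{3} = 2·v_{2} + v_{5} + v_{8} ; sig = (2;(1,1,2))
  • {0,7}:  v_{0} + v_{7} = 2·v_{5} + v_{8} + v_{9} ; sig = (2;(1,1,2))
  • {0,1}:  v_{0} + v_{1} = 2·v_{2} + v_{9} ; sig = (2;(1,2))
  • {1,7,8}:  v_{1} + v_{7} + v_{8} = 0 ; sig = (3;())
  • {1,5,8}:  v_{1} + v_{5} + v_{8} = v_{2} ; sig = (3;(1))
  • {2,5,8,9}:  v_{2} + v_{5} + v_{8} + v_{9} = v_{0} ; sig = (4;(1))

so the primitive-relation signature multiset is
    |P|=2: 13 collections, coeffs (), (), (1), (1), (1), (1,1), (1,1), (1,1,1), (1,1,1), (1,1,1), (1,1,2), (1,1,2), (1,2)
    |P|=3: 2 collections, coeffs (), (1)
    |P|=4: 1 collection, coeffs (1)


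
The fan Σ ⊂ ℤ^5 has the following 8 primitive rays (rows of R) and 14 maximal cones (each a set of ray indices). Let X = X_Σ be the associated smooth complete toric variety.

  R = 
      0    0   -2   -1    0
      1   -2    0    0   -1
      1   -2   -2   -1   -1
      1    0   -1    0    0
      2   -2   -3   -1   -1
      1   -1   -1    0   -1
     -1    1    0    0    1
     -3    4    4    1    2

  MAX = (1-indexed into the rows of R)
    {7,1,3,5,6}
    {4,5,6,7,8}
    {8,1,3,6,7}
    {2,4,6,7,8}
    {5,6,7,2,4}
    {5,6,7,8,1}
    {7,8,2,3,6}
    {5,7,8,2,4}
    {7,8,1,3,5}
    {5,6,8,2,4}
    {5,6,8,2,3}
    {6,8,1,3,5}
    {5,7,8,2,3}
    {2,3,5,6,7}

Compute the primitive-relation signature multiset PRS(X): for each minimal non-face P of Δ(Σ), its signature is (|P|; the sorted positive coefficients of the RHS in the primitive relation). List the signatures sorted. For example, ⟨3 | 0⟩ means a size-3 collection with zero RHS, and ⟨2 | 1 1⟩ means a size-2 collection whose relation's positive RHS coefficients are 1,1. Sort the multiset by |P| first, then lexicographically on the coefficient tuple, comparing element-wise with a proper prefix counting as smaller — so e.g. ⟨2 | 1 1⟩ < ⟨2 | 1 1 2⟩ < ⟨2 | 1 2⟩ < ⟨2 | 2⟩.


Primitive collections (5):

  P={1,2}:  v_{1} + v_{2} = v_{3}  ⇒ sig = ⟨2 | 1⟩
  P={3,4}:  v_{3} + v_{4} = v_{5}  ⇒ sig = ⟨2 | 1⟩
  P={1,4}:  v_{1} + v_{4} = 2·v_{5} + v_{6} + v_{7} + v_{8}  ⇒ sig = ⟨2 | 1 1 1 2⟩
  P={2,5,6,7,8}:  v_{2} + v_{5} + v_{6} + v_{7} + v_{8} = 0  ⇒ sig = ⟨5 | 0⟩
  P={3,5,6,7,8}:  v_{3} + v_{5} + v_{6} + v_{7} + v_{8} = v_{1}  ⇒ sig = ⟨5 | 1⟩

Hence PRS(X_Σ) =
{ ⟨2 | 1⟩ ×2,  ⟨2 | 1 1 1 2⟩,  ⟨5 | 0⟩,  ⟨5 | 1⟩ }


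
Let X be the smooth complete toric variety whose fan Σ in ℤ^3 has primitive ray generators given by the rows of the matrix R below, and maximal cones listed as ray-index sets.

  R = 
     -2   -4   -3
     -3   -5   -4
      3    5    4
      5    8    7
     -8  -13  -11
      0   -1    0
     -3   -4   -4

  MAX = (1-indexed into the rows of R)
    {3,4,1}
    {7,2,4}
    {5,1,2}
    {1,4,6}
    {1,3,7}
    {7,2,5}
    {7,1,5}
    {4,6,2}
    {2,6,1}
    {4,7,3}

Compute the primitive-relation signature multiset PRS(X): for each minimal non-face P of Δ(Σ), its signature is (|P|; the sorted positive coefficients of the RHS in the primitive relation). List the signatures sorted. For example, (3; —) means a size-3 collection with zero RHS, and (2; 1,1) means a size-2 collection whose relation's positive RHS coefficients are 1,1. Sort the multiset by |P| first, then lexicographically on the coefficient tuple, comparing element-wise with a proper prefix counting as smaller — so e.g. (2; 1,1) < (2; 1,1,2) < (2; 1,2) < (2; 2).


The 9 primitive collections of Σ (r=7, n=3):

  {2,3}:  v_{2} + v_{3} = 0  ⇒ sig = (2; —)
  {4,5}:  v_{4} + v_{5} = v_{2}  ⇒ sig = (2; 1)
  {6,7}:  v_{6} + v_{7} = v_{2}  ⇒ sig = (2; 1)
  {3,5}:  v_{3} + v_{5} = v_{1} + v_{7}  ⇒ sig = (2; 1,1)
  {3,6}:  v_{3} + v_{6} = v_{1} + v_{4}  ⇒ sig = (2; 1,1)
  {5,6}:  v_{5} + v_{6} = v_{1} + 2·v_{2}  ⇒ sig = (2; 1,2)
  {1,4,7}:  v_{1} + v_{4} + v_{7} = 0  ⇒ sig = (3; —)
  {1,2,4}:  v_{1} + v_{2} + v_{4} = v_{6}  ⇒ sig = (3; 1)
  {1,2,7}:  v_{1} + v_{2} + v_{7} = v_{5}  ⇒ sig = (3; 1)

Sorted signature multiset PRS(X):
    (2; —)
    (2; 1)
    (2; 1)
    (2; 1,1)
    (2; 1,1)
    (2; 1,2)
    (3; —)
    (3; 1)
    (3; 1)


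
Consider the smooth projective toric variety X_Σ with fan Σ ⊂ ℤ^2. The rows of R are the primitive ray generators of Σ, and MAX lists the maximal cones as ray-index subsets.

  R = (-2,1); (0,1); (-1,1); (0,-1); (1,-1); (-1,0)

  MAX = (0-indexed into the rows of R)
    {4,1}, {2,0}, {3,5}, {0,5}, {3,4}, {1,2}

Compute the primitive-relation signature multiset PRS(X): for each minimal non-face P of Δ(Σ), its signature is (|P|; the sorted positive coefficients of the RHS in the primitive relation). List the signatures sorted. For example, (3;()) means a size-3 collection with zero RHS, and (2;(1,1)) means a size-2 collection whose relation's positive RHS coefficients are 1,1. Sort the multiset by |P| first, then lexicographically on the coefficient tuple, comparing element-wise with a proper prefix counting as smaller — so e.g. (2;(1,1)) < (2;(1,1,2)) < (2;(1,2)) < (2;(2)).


9 minimal non-faces of Δ(Σ) (on 6 rays):

  P={1,3}:  v_{1} + v_{3} = 0  so sig = (2;())
  P={2,4}:  v_{2} + v_{4} = 0  so sig = (2;())
  P={0,4}:  v_{0} + v_{4} = v_{5}  so sig = (2;(1))
  P={1,5}:  v_{1} + v_{5} = v_{2}  so sig = (2;(1))
  P={2,3}:  v_{2} + v_{3} = v_{5}  so sig = (2;(1))
  P={2,5}:  v_{2} + v_{5} = v_{0}  so sig = (2;(1))
  P={4,5}:  v_{4} + v_{5} = v_{3}  so sig = (2;(1))
  P={0,1}:  v_{0} + v_{1} = 2·v_{2}  so sig = (2;(2))
  P={0,3}:  v_{0} + v_{3} = 2·v_{5}  so sig = (2;(2))

Sorted signature multiset PRS(X):
    |P|=2: 9 collections, coeffs (), (), (1), (1), (1), (1), (1), (2), (2)


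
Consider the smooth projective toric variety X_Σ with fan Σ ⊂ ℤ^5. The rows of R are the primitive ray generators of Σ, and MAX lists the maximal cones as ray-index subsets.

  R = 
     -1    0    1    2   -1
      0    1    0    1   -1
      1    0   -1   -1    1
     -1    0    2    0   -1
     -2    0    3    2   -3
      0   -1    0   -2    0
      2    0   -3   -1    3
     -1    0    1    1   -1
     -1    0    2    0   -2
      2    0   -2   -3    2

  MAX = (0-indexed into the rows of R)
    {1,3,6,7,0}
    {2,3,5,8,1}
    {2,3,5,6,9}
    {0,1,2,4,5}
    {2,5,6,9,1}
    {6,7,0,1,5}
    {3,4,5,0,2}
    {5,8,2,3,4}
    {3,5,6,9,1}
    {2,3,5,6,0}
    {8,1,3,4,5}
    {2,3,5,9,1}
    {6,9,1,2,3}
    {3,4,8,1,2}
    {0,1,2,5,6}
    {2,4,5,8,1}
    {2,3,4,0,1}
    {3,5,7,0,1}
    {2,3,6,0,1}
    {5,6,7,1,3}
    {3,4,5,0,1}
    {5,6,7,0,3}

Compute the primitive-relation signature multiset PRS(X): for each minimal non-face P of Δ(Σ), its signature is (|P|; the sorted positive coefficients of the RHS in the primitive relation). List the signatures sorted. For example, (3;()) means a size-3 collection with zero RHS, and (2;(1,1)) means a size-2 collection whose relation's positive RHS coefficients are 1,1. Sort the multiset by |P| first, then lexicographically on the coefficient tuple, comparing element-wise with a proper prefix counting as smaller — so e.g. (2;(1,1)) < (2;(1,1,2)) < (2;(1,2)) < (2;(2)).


Primitive collections (14):

  {2,7}:  v_{2} + v_{7} = 0 — sig = (2;())
  {0,8}:  v_{0} + v_{8} = v_{4} — sig = (2;(1))
  {0,9}:  v_{0} + v_{9} = v_{2} — sig = (2;(1))
  {6,8}:  v_{6} + v_{8} = v_{2} — sig = (2;(1))
  {4,6}:  v_{4} + v_{6} = v_{0} + v_{2} — sig = (2;(1,1))
  {4,9}:  v_{4} + v_{9} = v_{2} + v_{8} — sig = (2;(1,1))
  {7,8}:  v_{7} + v_{8} = v_{0} + v_{1} + v_{3} + v_{5} — sig = (2;(1,1,1,1))
  {7,9}:  v_{7} + v_{9} = v_{1} + v_{3} + v_{5} + v_{6} — sig = (2;(1,1,1,1))
  {4,7}:  v_{4} + v_{7} = 2·v_{0} + v_{1} + v_{3} + v_{5} — sig = (2;(1,1,1,2))
  {8,9}:  v_{8} + v_{9} = v_{1} + 2·v_{2} + v_{3} + v_{5} — sig = (2;(1,1,1,2))
  {0,1,3,5,6}:  v_{0} + v_{1} + v_{3} + v_{5} + v_{6} = 0 — sig = (5;())
  {0,1,2,3,5}:  v_{0} + v_{1} + v_{2} + v_{3} + v_{5} = v_{8} — sig = (5;(1))
  {1,2,3,5,6}:  v_{1} + v_{2} + v_{3} + v_{5} + v_{6} = v_{9} — sig = (5;(1))
  {1,2,3,4,5}:  v_{1} + v_{2} + v_{3} + v_{4} + v_{5} = 2·v_{8} — sig = (5;(2))

Signatures (|P|; sorted positive RHS coefficients), sorted:
    (2;())
    (2;(1))
    (2;(1))
    (2;(1))
    (2;(1,1))
    (2;(1,1))
    (2;(1,1,1,1))
    (2;(1,1,1,1))
    (2;(1,1,1,2))
    (2;(1,1,1,2))
    (5;())
    (5;(1))
    (5;(1))
    (5;(2))


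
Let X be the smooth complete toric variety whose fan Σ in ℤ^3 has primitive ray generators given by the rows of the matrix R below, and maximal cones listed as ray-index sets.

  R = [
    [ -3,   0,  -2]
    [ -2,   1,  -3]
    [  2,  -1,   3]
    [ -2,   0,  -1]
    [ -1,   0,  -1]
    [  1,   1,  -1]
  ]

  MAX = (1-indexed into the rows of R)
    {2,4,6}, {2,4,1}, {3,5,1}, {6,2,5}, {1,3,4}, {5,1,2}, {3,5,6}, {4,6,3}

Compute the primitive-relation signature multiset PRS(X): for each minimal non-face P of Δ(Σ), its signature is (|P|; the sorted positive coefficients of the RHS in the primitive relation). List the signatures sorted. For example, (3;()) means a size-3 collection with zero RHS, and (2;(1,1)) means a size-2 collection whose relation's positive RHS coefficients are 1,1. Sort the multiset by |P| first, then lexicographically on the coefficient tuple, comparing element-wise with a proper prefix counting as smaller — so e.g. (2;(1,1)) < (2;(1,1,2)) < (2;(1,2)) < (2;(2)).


Δ(Σ) — 6 vertices, 3 min non-faces:

  {2,3}:  v_{2} + v_{3} = 0  ⟹  sig = (2;())
  {1,6}:  v_{1} + v_{6} = v_{2}  ⟹  sig = (2;(1))
  {4,5}:  v_{4} + v_{5} = v_{1}  ⟹  sig = (2;(1))

Hence PRS(X_Σ) =
    |P|=2: 3 collections, coeffs (), (1), (1)


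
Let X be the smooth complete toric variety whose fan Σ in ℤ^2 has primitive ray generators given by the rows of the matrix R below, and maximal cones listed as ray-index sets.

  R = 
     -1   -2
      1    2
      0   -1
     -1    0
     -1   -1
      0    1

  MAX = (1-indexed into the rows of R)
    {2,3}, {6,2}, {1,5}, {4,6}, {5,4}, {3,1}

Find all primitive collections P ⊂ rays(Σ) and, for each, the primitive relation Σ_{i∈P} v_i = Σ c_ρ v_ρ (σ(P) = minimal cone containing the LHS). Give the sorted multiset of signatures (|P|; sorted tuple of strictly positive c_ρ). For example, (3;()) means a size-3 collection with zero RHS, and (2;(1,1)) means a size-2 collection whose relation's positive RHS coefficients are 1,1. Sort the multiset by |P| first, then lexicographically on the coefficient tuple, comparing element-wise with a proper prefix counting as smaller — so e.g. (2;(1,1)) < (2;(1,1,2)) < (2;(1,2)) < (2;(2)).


The 9 primitive collections of Σ (r=6, n=2):

  {1,2}:  v_{1} + v_{2} = 0  →  sig = (2;())
  {3,6}:  v_{3} + v_{6} = 0  →  sig = (2;())
  {1,6}:  v_{1} + v_{6} = v_{5}  →  sig = (2;(1))
  {2,5}:  v_{2} + v_{5} = v_{6}  →  sig = (2;(1))
  {3,4}:  v_{3} + v_{4} = v_{5}  →  sig = (2;(1))
  {3,5}:  v_{3} + v_{5} = v_{1}  →  sig = (2;(1))
  {5,6}:  v_{5} + v_{6} = v_{4}  →  sig = (2;(1))
  {1,4}:  v_{1} + v_{4} = 2·v_{5}  →  sig = (2;(2))
  {2,4}:  v_{2} + v_{4} = 2·v_{6}  →  sig = (2;(2))

Hence PRS(X_Σ) =
    (2;())
    (2;())
    (2;(1))
    (2;(1))
    (2;(1))
    (2;(1))
    (2;(1))
    (2;(2))
    (2;(2))


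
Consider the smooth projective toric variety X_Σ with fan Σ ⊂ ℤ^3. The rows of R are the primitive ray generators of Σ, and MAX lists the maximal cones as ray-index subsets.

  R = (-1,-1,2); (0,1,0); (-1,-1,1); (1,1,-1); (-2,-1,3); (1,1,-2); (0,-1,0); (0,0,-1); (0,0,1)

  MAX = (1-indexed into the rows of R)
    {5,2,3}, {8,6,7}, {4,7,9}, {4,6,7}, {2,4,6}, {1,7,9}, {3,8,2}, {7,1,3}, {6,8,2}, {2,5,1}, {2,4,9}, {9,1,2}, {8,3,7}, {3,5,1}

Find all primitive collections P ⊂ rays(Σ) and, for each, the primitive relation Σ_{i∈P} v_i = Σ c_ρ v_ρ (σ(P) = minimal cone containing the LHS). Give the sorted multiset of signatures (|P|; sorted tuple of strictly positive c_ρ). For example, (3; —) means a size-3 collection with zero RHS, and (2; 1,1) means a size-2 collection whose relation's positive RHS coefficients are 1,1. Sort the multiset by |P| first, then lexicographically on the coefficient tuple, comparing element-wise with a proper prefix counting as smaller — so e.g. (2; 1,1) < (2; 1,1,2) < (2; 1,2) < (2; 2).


The 16 primitive collections of Σ (r=9, n=3):

  P={1,6}:  v_{1} + v_{6} = 0 — sig = (2; —)
  P={2,7}:  v_{2} + v_{7} = 0 — sig = (2; —)
  P={3,4}:  v_{3} + v_{4} = 0 — sig = (2; —)
  P={8,9}:  v_{8} + v_{9} = 0 — sig = (2; —)
  P={1,4}:  v_{1} + v_{4} = v_{9} — sig = (2; 1)
  P={1,8}:  v_{1} + v_{8} = v_{3} — sig = (2; 1)
  P={3,6}:  v_{3} + v_{6} = v_{8} — sig = (2; 1)
  P={3,9}:  v_{3} + v_{9} = v_{1} — sig = (2; 1)
  P={4,8}:  v_{4} + v_{8} = v_{6} — sig = (2; 1)
  P={6,9}:  v_{6} + v_{9} = v_{4} — sig = (2; 1)
  P={4,5}:  v_{4} + v_{5} = v_{1} + v_{2} — sig = (2; 1,1)
  P={5,6}:  v_{5} + v_{6} = v_{2} + v_{3} — sig = (2; 1,1)
  P={5,7}:  v_{5} + v_{7} = v_{1} + v_{3} — sig = (2; 1,1)
  P={5,8}:  v_{5} + v_{8} = v_{2} + 2·v_{3} — sig = (2; 1,2)
  P={5,9}:  v_{5} + v_{9} = 2·v_{1} + v_{2} — sig = (2; 1,2)
  P={1,2,3}:  v_{1} + v_{2} + v_{3} = v_{5} — sig = (3; 1)

so the primitive-relation signature multiset is
    (2; —)
    (2; —)
    (2; —)
    (2; —)
    (2; 1)
    (2; 1)
    (2; 1)
    (2; 1)
    (2; 1)
    (2; 1)
    (2; 1,1)
    (2; 1,1)
    (2; 1,1)
    (2; 1,2)
    (2; 1,2)
    (3; 1)


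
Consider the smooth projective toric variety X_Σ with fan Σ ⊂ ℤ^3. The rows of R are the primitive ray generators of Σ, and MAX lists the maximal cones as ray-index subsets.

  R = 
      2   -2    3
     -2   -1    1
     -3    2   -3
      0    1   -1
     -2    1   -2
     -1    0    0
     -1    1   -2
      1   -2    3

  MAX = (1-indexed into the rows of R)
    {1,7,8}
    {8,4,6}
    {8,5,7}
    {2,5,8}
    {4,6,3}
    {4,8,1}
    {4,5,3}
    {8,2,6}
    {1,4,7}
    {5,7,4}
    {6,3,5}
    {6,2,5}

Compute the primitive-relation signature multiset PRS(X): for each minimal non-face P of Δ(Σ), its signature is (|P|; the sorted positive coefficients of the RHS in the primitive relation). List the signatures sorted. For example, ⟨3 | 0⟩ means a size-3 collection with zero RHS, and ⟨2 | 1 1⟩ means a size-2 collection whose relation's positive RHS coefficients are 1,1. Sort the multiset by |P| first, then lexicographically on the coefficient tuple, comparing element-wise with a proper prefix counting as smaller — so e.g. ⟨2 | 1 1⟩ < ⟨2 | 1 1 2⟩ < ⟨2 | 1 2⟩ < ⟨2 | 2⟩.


Δ(Σ) — 8 vertices, 14 min non-faces:

  {1,3}:  v_{1} + v_{3} = v_{6}  so sig = ⟨2 | 1⟩
  {1,6}:  v_{1} + v_{6} = v_{8}  so sig = ⟨2 | 1⟩
  {6,7}:  v_{6} + v_{7} = v_{5}  so sig = ⟨2 | 1⟩
  {1,5}:  v_{1} + v_{5} = v_{7} + v_{8}  so sig = ⟨2 | 1 1⟩
  {1,2}:  v_{1} + v_{2} = v_{5} + 2·v_{8}  so sig = ⟨2 | 1 2⟩
  {2,7}:  v_{2} + v_{7} = 2·v_{5} + v_{8}  so sig = ⟨2 | 1 2⟩
  {3,7}:  v_{3} + v_{7} = v_{4} + 2·v_{5}  so sig = ⟨2 | 1 2⟩
  {2,3}:  v_{2} + v_{3} = v_{5} + 3·v_{6}  so sig = ⟨2 | 1 3⟩
  {2,4}:  v_{2} + v_{4} = 2·v_{6}  so sig = ⟨2 | 2⟩
  {3,8}:  v_{3} + v_{8} = 2·v_{6}  so sig = ⟨2 | 2⟩
  {4,7,8}:  v_{4} + v_{7} + v_{8} = 0  so sig = ⟨3 | 0⟩
  {4,5,6}:  v_{4} + v_{5} + v_{6} = v_{3}  so sig = ⟨3 | 1⟩
  {4,5,8}:  v_{4} + v_{5} + v_{8} = v_{6}  so sig = ⟨3 | 1⟩
  {5,6,8}:  v_{5} + v_{6} + v_{8} = v_{2}  so sig = ⟨3 | 1⟩

Hence PRS(X_Σ) =
    ⟨2 | 1⟩
    ⟨2 | 1⟩
    ⟨2 | 1⟩
    ⟨2 | 1 1⟩
    ⟨2 | 1 2⟩
    ⟨2 | 1 2⟩
    ⟨2 | 1 2⟩
    ⟨2 | 1 3⟩
    ⟨2 | 2⟩
    ⟨2 | 2⟩
    ⟨3 | 0⟩
    ⟨3 | 1⟩
    ⟨3 | 1⟩
    ⟨3 | 1⟩


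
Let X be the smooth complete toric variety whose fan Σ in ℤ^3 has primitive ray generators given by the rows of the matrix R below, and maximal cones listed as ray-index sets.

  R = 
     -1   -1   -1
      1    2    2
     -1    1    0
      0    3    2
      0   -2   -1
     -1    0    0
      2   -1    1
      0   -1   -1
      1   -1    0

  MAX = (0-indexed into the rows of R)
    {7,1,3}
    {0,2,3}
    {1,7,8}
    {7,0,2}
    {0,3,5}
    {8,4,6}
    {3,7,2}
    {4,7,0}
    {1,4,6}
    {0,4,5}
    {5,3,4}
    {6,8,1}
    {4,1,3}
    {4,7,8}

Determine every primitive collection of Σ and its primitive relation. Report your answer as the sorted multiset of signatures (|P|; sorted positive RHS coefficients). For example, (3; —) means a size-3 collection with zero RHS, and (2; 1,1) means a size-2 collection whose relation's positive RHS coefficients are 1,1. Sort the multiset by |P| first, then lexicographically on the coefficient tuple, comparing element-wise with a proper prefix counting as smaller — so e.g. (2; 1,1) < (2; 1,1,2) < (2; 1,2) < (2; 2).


Δ(Σ) — 9 vertices, 20 min non-faces:

  P = {2,8}:  v_{2} + v_{8} = 0  →  sig = (2; —)
  P = {0,8}:  v_{0} + v_{8} = v_{4}  →  sig = (2; 1)
  P = {1,2}:  v_{1} + v_{2} = v_{3}  →  sig = (2; 1)
  P = {2,4}:  v_{2} + v_{4} = v_{0}  →  sig = (2; 1)
  P = {3,8}:  v_{3} + v_{8} = v_{1}  →  sig = (2; 1)
  P = {5,7}:  v_{5} + v_{7} = v_{0}  →  sig = (2; 1)
  P = {0,1}:  v_{0} + v_{1} = v_{3} + v_{4}  →  sig = (2; 1,1)
  P = {2,6}:  v_{2} + v_{6} = v_{1} + v_{4}  →  sig = (2; 1,1)
  P = {5,6}:  v_{5} + v_{6} = v_{1} + v_{3} + 3·v_{4}  →  sig = (2; 1,1,3)
  P = {0,6}:  v_{0} + v_{6} = v_{1} + 2·v_{4}  →  sig = (2; 1,2)
  P = {2,5}:  v_{2} + v_{5} = 2·v_{0} + v_{3}  →  sig = (2; 1,2)
  P = {3,6}:  v_{3} + v_{6} = 2·v_{1} + v_{4}  →  sig = (2; 1,2)
  P = {5,8}:  v_{5} + v_{8} = v_{3} + 2·v_{4}  →  sig = (2; 1,2)
  P = {6,7}:  v_{6} + v_{7} = 2·v_{8}  →  sig = (2; 2)
  P = {1,5}:  v_{1} + v_{5} = 2·v_{3} + 2·v_{4}  →  sig = (2; 2,2)
  P = {3,4,7}:  v_{3} + v_{4} + v_{7} = 0  →  sig = (3; —)
  P = {0,3,4}:  v_{0} + v_{3} + v_{4} = v_{5}  →  sig = (3; 1)
  P = {0,3,7}:  v_{0} + v_{3} + v_{7} = v_{2}  →  sig = (3; 1)
  P = {1,4,7}:  v_{1} + v_{4} + v_{7} = v_{8}  →  sig = (3; 1)
  P = {1,4,8}:  v_{1} + v_{4} + v_{8} = v_{6}  →  sig = (3; 1)

Hence PRS(X_Σ) =
{ (2; —),  (2; 1) ×5,  (2; 1,1) ×2,  (2; 1,1,3),  (2; 1,2) ×4,  (2; 2),  (2; 2,2),  (3; —),  (3; 1) ×4 }


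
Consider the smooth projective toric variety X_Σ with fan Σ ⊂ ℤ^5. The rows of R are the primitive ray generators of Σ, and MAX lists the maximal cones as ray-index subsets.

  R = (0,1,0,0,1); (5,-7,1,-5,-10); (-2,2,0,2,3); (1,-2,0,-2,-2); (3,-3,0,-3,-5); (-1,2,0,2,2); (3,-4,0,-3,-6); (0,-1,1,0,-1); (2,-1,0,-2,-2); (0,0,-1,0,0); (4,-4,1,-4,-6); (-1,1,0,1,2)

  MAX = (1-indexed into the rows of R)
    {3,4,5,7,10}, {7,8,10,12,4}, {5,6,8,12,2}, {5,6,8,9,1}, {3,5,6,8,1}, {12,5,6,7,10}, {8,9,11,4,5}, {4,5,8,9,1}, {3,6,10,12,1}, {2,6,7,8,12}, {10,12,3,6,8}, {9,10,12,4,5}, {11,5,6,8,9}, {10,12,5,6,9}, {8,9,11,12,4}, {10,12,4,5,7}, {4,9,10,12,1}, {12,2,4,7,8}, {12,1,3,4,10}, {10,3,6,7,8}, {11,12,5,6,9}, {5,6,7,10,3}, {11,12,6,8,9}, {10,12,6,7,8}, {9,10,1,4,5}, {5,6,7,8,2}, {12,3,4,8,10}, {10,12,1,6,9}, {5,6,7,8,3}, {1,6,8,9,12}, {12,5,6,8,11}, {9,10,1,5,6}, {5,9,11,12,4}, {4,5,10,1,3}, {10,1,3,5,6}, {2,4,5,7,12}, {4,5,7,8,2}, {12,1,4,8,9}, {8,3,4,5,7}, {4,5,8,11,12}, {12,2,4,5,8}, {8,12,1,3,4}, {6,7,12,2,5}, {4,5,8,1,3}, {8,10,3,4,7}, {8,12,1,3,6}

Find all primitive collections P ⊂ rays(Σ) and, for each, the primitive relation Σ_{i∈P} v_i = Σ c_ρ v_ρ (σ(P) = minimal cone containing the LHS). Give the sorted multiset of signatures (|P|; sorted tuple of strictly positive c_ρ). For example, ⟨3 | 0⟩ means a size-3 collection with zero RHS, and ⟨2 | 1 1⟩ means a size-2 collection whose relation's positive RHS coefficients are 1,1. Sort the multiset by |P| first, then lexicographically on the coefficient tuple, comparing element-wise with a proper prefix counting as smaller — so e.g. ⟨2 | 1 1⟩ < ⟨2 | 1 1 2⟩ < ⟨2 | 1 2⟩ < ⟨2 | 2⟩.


Minimal non-faces — 21 found among 12 rays, 46 max cones:

  P={4,6}:  v_{4} + v_{6} = 0 — sig = ⟨2 | 0⟩
  P={1,7}:  v_{1} + v_{7} = v_{5} — sig = ⟨2 | 1⟩
  P={3,9}:  v_{3} + v_{9} = v_{1} — sig = ⟨2 | 1⟩
  P={2,3}:  v_{2} + v_{3} = v_{7} + v_{8} — sig = ⟨2 | 1 1⟩
  P={3,11}:  v_{3} + v_{11} = v_{8} + v_{9} — sig = ⟨2 | 1 1⟩
  P={1,2}:  v_{1} + v_{2} = 2·v_{5} + v_{8} + v_{12} — sig = ⟨2 | 1 1 2⟩
  P={1,11}:  v_{1} + v_{11} = v_{8} + 2·v_{9} — sig = ⟨2 | 1 2⟩
  P={2,10}:  v_{2} + v_{10} = 2·v_{7} + v_{12} — sig = ⟨2 | 1 2⟩
  P={7,9}:  v_{7} + v_{9} = 2·v_{5} + v_{12} — sig = ⟨2 | 1 2⟩
  P={2,9}:  v_{2} + v_{9} = 3·v_{5} + v_{8} + 2·v_{12} — sig = ⟨2 | 1 2 3⟩
  P={7,11}:  v_{7} + v_{11} = 3·v_{5} + v_{8} + 2·v_{12} — sig = ⟨2 | 1 2 3⟩
  P={10,11}:  v_{10} + v_{11} = 2·v_{5} + 2·v_{12} — sig = ⟨2 | 2 2⟩
  P={2,11}:  v_{2} + v_{11} = 4·v_{5} + 2·v_{8} + 3·v_{12} — sig = ⟨2 | 2 3 4⟩
  P={1,8,10}:  v_{1} + v_{8} + v_{10} = 0 — sig = ⟨3 | 0⟩
  P={3,5,12}:  v_{3} + v_{5} + v_{12} = 0 — sig = ⟨3 | 0⟩
  P={1,5,12}:  v_{1} + v_{5} + v_{12} = v_{9} — sig = ⟨3 | 1⟩
  P={5,8,10}:  v_{5} + v_{8} + v_{10} = v_{7} — sig = ⟨3 | 1⟩
  P={3,7,12}:  v_{3} + v_{7} + v_{12} = v_{8} + v_{10} — sig = ⟨3 | 1 1⟩
  P={8,9,10}:  v_{8} + v_{9} + v_{10} = v_{5} + v_{12} — sig = ⟨3 | 1 1⟩
  P={5,7,8,12}:  v_{5} + v_{7} + v_{8} + v_{12} = v_{2} — sig = ⟨4 | 1⟩
  P={5,8,9,12}:  v_{5} + v_{8} + v_{9} + v_{12} = v_{11} — sig = ⟨4 | 1⟩

so the primitive-relation signature multiset is
{ ⟨2 | 0⟩,  ⟨2 | 1⟩ ×2,  ⟨2 | 1 1⟩ ×2,  ⟨2 | 1 1 2⟩,  ⟨2 | 1 2⟩ ×3,  ⟨2 | 1 2 3⟩ ×2,  ⟨2 | 2 2⟩,  ⟨2 | 2 3 4⟩,  ⟨3 | 0⟩ ×2,  ⟨3 | 1⟩ ×2,  ⟨3 | 1 1⟩ ×2,  ⟨4 | 1⟩ ×2 }


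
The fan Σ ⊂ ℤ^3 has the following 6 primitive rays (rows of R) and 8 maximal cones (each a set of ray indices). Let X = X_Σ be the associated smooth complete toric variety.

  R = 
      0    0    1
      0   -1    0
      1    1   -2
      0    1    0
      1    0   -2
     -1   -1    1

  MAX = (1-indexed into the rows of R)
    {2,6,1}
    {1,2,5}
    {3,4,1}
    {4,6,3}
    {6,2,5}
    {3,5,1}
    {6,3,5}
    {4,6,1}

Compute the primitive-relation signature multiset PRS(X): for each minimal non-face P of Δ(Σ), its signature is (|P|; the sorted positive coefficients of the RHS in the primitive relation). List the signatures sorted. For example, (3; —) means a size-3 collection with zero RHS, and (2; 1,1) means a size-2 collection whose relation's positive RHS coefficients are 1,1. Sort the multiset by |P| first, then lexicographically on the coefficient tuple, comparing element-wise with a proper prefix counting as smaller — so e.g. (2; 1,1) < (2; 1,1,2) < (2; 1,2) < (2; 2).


|primitive collections| = 5. Relations:

  {2,4}:  v_{2} + v_{4} = 0  so sig = (2; —)
  {2,3}:  v_{2} + v_{3} = v_{5}  so sig = (2; 1)
  {4,5}:  v_{4} + v_{5} = v_{3}  so sig = (2; 1)
  {1,3,6}:  v_{1} + v_{3} + v_{6} = 0  so sig = (3; —)
  {1,5,6}:  v_{1} + v_{5} + v_{6} = v_{2}  so sig = (3; 1)

Signatures (|P|; sorted positive RHS coefficients), sorted:
    |P|=2: 3 collections, coeffs (), (1), (1)
    |P|=3: 2 collections, coeffs (), (1)


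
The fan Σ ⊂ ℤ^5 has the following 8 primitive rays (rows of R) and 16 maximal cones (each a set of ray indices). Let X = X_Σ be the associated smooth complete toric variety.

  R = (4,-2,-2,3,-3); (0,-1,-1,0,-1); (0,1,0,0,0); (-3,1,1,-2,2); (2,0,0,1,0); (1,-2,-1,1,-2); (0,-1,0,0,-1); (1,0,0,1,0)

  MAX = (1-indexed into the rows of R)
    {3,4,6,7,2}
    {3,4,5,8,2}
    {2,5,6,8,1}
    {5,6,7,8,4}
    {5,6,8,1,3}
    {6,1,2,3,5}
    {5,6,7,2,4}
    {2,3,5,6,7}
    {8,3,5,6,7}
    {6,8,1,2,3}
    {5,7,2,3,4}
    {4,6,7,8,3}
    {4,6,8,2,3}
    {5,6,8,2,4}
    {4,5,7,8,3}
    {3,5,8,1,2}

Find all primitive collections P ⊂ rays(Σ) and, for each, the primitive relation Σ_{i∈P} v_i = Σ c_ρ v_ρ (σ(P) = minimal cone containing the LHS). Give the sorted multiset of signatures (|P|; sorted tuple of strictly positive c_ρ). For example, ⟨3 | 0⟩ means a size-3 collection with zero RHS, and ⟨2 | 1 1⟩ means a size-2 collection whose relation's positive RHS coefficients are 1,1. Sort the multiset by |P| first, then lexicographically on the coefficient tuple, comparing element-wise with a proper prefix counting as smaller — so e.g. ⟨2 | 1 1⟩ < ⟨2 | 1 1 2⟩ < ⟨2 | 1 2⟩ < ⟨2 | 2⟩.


The 5 primitive collections of Σ (r=8, n=5):

  P = {1,4}:  v_{1} + v_{4} = v_{2} + v_{8}  ⇒ sig = ⟨2 | 1 1⟩
  P = {1,7}:  v_{1} + v_{7} = v_{3} + v_{5} + 2·v_{6}  ⇒ sig = ⟨2 | 1 1 2⟩
  P = {2,7,8}:  v_{2} + v_{7} + v_{8} = v_{6}  ⇒ sig = ⟨3 | 1⟩
  P = {3,4,5,6}:  v_{3} + v_{4} + v_{5} + v_{6} = 0  ⇒ sig = ⟨4 | 0⟩
  P = {2,3,5,6,8}:  v_{2} + v_{3} + v_{5} + v_{6} + v_{8} = v_{1}  ⇒ sig = ⟨5 | 1⟩

Sorted signature multiset PRS(X):
    ⟨2 | 1 1⟩
    ⟨2 | 1 1 2⟩
    ⟨3 | 1⟩
    ⟨4 | 0⟩
    ⟨5 | 1⟩


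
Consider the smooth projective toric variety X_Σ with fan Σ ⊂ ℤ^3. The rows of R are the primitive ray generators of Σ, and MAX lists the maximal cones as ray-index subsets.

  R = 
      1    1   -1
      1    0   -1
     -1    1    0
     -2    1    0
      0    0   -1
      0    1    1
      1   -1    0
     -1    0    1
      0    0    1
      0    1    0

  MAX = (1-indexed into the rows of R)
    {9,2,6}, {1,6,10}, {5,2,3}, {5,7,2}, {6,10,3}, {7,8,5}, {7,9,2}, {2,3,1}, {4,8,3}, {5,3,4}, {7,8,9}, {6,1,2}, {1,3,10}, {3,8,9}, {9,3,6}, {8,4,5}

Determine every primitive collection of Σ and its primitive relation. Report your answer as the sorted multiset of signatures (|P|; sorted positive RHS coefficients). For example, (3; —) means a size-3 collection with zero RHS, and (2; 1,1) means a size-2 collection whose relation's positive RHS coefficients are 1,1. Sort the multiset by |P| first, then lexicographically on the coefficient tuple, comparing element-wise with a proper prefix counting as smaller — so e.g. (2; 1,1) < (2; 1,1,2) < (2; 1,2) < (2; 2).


Σ has 25 primitive collections:

  P={2,8}:  v_{2} + v_{8} = 0 ; sig = (2; —)
  P={3,7}:  v_{3} + v_{7} = 0 ; sig = (2; —)
  P={5,9}:  v_{5} + v_{9} = 0 ; sig = (2; —)
  P={1,8}:  v_{1} + v_{8} = v_{10} ; sig = (2; 1)
  P={2,10}:  v_{2} + v_{10} = v_{1} ; sig = (2; 1)
  P={5,6}:  v_{5} + v_{6} = v_{10} ; sig = (2; 1)
  P={9,10}:  v_{9} + v_{10} = v_{6} ; sig = (2; 1)
  P={1,9}:  v_{1} + v_{9} = v_{2} + v_{6} ; sig = (2; 1,1)
  P={2,4}:  v_{2} + v_{4} = v_{3} + v_{5} ; sig = (2; 1,1)
  P={4,7}:  v_{4} + v_{7} = v_{5} + v_{8} ; sig = (2; 1,1)
  P={4,9}:  v_{4} + v_{9} = v_{3} + v_{8} ; sig = (2; 1,1)
  P={5,10}:  v_{5} + v_{10} = v_{2} + v_{3} ; sig = (2; 1,1)
  P={7,10}:  v_{7} + v_{10} = v_{2} + v_{9} ; sig = (2; 1,1)
  P={8,10}:  v_{8} + v_{10} = v_{3} + v_{9} ; sig = (2; 1,1)
  P={1,4}:  v_{1} + v_{4} = v_{2} + 2·v_{3} ; sig = (2; 1,2)
  P={1,5}:  v_{1} + v_{5} = 2·v_{2} + v_{3} ; sig = (2; 1,2)
  P={1,7}:  v_{1} + v_{7} = 2·v_{2} + v_{9} ; sig = (2; 1,2)
  P={4,6}:  v_{4} + v_{6} = 2·v_{3} + v_{9} ; sig = (2; 1,2)
  P={6,7}:  v_{6} + v_{7} = v_{2} + 2·v_{9} ; sig = (2; 1,2)
  P={6,8}:  v_{6} + v_{8} = v_{3} + 2·v_{9} ; sig = (2; 1,2)
  P={4,10}:  v_{4} + v_{10} = 2·v_{3} ; sig = (2; 2)
  P={2,3,9}:  v_{2} + v_{3} + v_{9} = v_{10} ; sig = (3; 1)
  P={3,5,8}:  v_{3} + v_{5} + v_{8} = v_{4} ; sig = (3; 1)
  P={2,3,6}:  v_{2} + v_{3} + v_{6} = 2·v_{10} ; sig = (3; 2)
  P={1,3,6}:  v_{1} + v_{3} + v_{6} = 3·v_{10} ; sig = (3; 3)

Hence PRS(X_Σ) =
    (2; —)
    (2; —)
    (2; —)
    (2; 1)
    (2; 1)
    (2; 1)
    (2; 1)
    (2; 1,1)
    (2; 1,1)
    (2; 1,1)
    (2; 1,1)
    (2; 1,1)
    (2; 1,1)
    (2; 1,1)
    (2; 1,2)
    (2; 1,2)
    (2; 1,2)
    (2; 1,2)
    (2; 1,2)
    (2; 1,2)
    (2; 2)
    (3; 1)
    (3; 1)
    (3; 2)
    (3; 3)


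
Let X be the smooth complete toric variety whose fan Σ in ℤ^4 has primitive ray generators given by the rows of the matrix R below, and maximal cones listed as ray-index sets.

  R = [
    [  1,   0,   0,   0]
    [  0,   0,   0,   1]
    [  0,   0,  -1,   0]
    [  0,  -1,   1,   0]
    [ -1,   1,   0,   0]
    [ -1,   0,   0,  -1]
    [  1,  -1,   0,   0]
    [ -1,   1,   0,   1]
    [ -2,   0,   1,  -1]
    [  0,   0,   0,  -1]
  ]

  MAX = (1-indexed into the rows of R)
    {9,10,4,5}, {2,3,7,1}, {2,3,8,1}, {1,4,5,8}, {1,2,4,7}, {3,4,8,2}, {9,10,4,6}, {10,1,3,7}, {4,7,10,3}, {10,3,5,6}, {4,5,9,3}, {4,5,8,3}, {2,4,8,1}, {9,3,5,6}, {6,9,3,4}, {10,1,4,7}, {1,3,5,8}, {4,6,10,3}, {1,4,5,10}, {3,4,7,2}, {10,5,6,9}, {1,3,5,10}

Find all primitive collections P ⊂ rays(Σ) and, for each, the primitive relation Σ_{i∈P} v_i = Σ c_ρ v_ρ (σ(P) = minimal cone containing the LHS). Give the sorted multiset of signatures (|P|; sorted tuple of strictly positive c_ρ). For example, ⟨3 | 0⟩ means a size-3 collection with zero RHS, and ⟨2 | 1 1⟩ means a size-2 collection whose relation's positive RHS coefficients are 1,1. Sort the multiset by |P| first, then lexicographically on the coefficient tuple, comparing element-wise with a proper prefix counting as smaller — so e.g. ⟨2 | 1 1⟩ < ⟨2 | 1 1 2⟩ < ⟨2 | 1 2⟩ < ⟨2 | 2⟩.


|primitive collections| = 17. Relations:

  {2,10}:  v_{2} + v_{10} = 0 ; sig = ⟨2 | 0⟩
  {5,7}:  v_{5} + v_{7} = 0 ; sig = ⟨2 | 0⟩
  {1,6}:  v_{1} + v_{6} = v_{10} ; sig = ⟨2 | 1⟩
  {2,5}:  v_{2} + v_{5} = v_{8} ; sig = ⟨2 | 1⟩
  {7,8}:  v_{7} + v_{8} = v_{2} ; sig = ⟨2 | 1⟩
  {8,10}:  v_{8} + v_{10} = v_{5} ; sig = ⟨2 | 1⟩
  {7,9}:  v_{7} + v_{9} = v_{4} + v_{6} ; sig = ⟨2 | 1 1⟩
  {1,9}:  v_{1} + v_{9} = v_{4} + v_{5} + v_{10} ; sig = ⟨2 | 1 1 1⟩
  {2,6}:  v_{2} + v_{6} = v_{3} + v_{4} + v_{5} ; sig = ⟨2 | 1 1 1⟩
  {6,7}:  v_{6} + v_{7} = v_{3} + v_{4} + v_{10} ; sig = ⟨2 | 1 1 1⟩
  {6,8}:  v_{6} + v_{8} = v_{3} + v_{4} + 2·v_{5} ; sig = ⟨2 | 1 1 2⟩
  {2,9}:  v_{2} + v_{9} = v_{3} + 2·v_{4} + 2·v_{5} ; sig = ⟨2 | 1 2 2⟩
  {8,9}:  v_{8} + v_{9} = v_{3} + 2·v_{4} + 3·v_{5} ; sig = ⟨2 | 1 2 3⟩
  {1,3,4}:  v_{1} + v_{3} + v_{4} = v_{7} ; sig = ⟨3 | 1⟩
  {4,5,6}:  v_{4} + v_{5} + v_{6} = v_{9} ; sig = ⟨3 | 1⟩
  {3,9,10}:  v_{3} + v_{9} + v_{10} = 2·v_{6} ; sig = ⟨3 | 2⟩
  {3,4,5,10}:  v_{3} + v_{4} + v_{5} + v_{10} = v_{6} ; sig = ⟨4 | 1⟩

so the primitive-relation signature multiset is
    ⟨2 | 0⟩
    ⟨2 | 0⟩
    ⟨2 | 1⟩
    ⟨2 | 1⟩
    ⟨2 | 1⟩
    ⟨2 | 1⟩
    ⟨2 | 1 1⟩
    ⟨2 | 1 1 1⟩
    ⟨2 | 1 1 1⟩
    ⟨2 | 1 1 1⟩
    ⟨2 | 1 1 2⟩
    ⟨2 | 1 2 2⟩
    ⟨2 | 1 2 3⟩
    ⟨3 | 1⟩
    ⟨3 | 1⟩
    ⟨3 | 2⟩
    ⟨4 | 1⟩


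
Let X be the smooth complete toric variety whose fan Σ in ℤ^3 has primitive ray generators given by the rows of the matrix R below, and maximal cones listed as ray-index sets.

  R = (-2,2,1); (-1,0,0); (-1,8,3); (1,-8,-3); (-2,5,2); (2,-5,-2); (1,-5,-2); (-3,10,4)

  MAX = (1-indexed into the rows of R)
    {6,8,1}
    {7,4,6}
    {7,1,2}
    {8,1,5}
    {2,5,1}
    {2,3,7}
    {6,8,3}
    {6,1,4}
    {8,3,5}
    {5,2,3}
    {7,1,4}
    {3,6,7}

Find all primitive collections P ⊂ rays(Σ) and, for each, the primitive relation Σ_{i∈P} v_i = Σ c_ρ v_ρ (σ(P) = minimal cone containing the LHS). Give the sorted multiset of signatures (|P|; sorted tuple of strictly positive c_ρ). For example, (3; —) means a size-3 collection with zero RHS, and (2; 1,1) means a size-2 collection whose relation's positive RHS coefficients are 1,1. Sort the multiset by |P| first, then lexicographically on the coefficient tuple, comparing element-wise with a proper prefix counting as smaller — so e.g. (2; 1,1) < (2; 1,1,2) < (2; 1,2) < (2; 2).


Minimal non-faces — 11 found among 8 rays, 12 max cones:

  P = {3,4}:  v_{3} + v_{4} = 0 ; sig = (2; —)
  P = {5,6}:  v_{5} + v_{6} = 0 ; sig = (2; —)
  P = {1,3}:  v_{1} + v_{3} = v_{8} ; sig = (2; 1)
  P = {2,6}:  v_{2} + v_{6} = v_{7} ; sig = (2; 1)
  P = {4,8}:  v_{4} + v_{8} = v_{1} ; sig = (2; 1)
  P = {5,7}:  v_{5} + v_{7} = v_{2} ; sig = (2; 1)
  P = {7,8}:  v_{7} + v_{8} = v_{5} ; sig = (2; 1)
  P = {4,5}:  v_{4} + v_{5} = v_{1} + v_{7} ; sig = (2; 1,1)
  P = {2,4}:  v_{2} + v_{4} = v_{1} + 2·v_{7} ; sig = (2; 1,2)
  P = {2,8}:  v_{2} + v_{8} = 2·v_{5} ; sig = (2; 2)
  P = {1,6,7}:  v_{1} + v_{6} + v_{7} = v_{4} ; sig = (3; 1)

Signatures (|P|; sorted positive RHS coefficients), sorted:
[(2; —), (2; —), (2; 1), (2; 1), (2; 1), (2; 1), (2; 1), (2; 1,1), (2; 1,2), (2; 2), (3; 1)]


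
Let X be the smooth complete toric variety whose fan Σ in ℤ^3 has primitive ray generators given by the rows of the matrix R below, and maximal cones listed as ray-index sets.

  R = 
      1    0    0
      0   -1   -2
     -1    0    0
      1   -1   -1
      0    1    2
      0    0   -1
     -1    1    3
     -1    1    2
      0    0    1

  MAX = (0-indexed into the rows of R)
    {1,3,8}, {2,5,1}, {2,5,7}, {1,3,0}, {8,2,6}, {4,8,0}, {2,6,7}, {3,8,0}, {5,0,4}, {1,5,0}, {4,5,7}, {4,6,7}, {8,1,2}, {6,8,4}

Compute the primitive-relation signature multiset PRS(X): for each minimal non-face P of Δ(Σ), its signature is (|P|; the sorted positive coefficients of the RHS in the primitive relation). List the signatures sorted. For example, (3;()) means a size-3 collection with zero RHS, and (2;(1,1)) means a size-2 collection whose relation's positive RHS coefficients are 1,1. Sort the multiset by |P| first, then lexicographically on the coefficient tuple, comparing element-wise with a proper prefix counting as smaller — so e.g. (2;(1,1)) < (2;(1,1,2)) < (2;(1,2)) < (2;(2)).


16 collections generate NE(X_Σ); each relation:

  • {0,2}:  v_{0} + v_{2} = 0 ; sig = (2;())
  • {1,4}:  v_{1} + v_{4} = 0 ; sig = (2;())
  • {5,8}:  v_{5} + v_{8} = 0 ; sig = (2;())
  • {0,7}:  v_{0} + v_{7} = v_{4} ; sig = (2;(1))
  • {1,7}:  v_{1} + v_{7} = v_{2} ; sig = (2;(1))
  • {2,4}:  v_{2} + v_{4} = v_{7} ; sig = (2;(1))
  • {3,7}:  v_{3} + v_{7} = v_{8} ; sig = (2;(1))
  • {5,6}:  v_{5} + v_{6} = v_{7} ; sig = (2;(1))
  • {7,8}:  v_{7} + v_{8} = v_{6} ; sig = (2;(1))
  • {0,6}:  v_{0} + v_{6} = v_{4} + v_{8} ; sig = (2;(1,1))
  • {1,6}:  v_{1} + v_{6} = v_{2} + v_{8} ; sig = (2;(1,1))
  • {2,3}:  v_{2} + v_{3} = v_{1} + v_{8} ; sig = (2;(1,1))
  • {3,4}:  v_{3} + v_{4} = v_{0} + v_{8} ; sig = (2;(1,1))
  • {3,5}:  v_{3} + v_{5} = v_{0} + v_{1} ; sig = (2;(1,1))
  • {3,6}:  v_{3} + v_{6} = 2·v_{8} ; sig = (2;(2))
  • {0,1,8}:  v_{0} + v_{1} + v_{8} = v_{3} ; sig = (3;(1))

Sorted signature multiset PRS(X):
[(2;()), (2;()), (2;()), (2;(1)), (2;(1)), (2;(1)), (2;(1)), (2;(1)), (2;(1)), (2;(1,1)), (2;(1,1)), (2;(1,1)), (2;(1,1)), (2;(1,1)), (2;(2)), (3;(1))]


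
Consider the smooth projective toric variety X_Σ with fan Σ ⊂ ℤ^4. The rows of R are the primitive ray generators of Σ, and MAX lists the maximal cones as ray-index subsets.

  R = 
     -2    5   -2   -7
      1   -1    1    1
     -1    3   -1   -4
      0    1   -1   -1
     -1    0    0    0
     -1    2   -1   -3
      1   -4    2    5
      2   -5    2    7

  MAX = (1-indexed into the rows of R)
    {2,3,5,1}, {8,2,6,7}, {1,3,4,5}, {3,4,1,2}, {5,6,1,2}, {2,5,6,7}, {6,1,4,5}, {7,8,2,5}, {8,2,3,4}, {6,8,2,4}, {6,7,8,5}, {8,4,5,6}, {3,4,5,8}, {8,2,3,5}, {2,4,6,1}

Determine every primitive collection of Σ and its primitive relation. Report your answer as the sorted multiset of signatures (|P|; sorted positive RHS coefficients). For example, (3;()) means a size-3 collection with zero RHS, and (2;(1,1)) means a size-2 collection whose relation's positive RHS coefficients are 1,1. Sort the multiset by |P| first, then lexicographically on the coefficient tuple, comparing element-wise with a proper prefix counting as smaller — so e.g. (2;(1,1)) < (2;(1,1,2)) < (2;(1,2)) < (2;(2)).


The 7 primitive collections of Σ (r=8, n=4):

  {1,8}:  v_{1} + v_{8} = 0  →  sig = (2;())
  {3,6}:  v_{3} + v_{6} = v_{1}  →  sig = (2;(1))
  {3,7}:  v_{3} + v_{7} = v_{2} + v_{5}  →  sig = (2;(1,1))
  {4,7}:  v_{4} + v_{7} = v_{6} + v_{8}  →  sig = (2;(1,1))
  {1,7}:  v_{1} + v_{7} = v_{2} + v_{5} + v_{6}  →  sig = (2;(1,1,1))
  {2,4,5}:  v_{2} + v_{4} + v_{5} = 0  →  sig = (3;())
  {2,5,6,8}:  v_{2} + v_{5} + v_{6} + v_{8} = v_{7}  →  sig = (4;(1))

Hence PRS(X_Σ) =
    (2;())
    (2;(1))
    (2;(1,1))
    (2;(1,1))
    (2;(1,1,1))
    (3;())
    (4;(1))
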